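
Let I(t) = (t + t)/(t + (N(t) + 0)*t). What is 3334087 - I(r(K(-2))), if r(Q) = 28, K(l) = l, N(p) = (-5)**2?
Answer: 43343130/13 ≈ 3.3341e+6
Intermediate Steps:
N(p) = 25
I(t) = 1/13 (I(t) = (t + t)/(t + (25 + 0)*t) = (2*t)/(t + 25*t) = (2*t)/((26*t)) = (2*t)*(1/(26*t)) = 1/13)
3334087 - I(r(K(-2))) = 3334087 - 1*1/13 = 3334087 - 1/13 = 43343130/13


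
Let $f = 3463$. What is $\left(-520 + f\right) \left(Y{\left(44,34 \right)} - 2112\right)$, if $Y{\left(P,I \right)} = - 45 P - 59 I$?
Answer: $-17946414$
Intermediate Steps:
$Y{\left(P,I \right)} = - 59 I - 45 P$
$\left(-520 + f\right) \left(Y{\left(44,34 \right)} - 2112\right) = \left(-520 + 3463\right) \left(\left(\left(-59\right) 34 - 1980\right) - 2112\right) = 2943 \left(\left(-2006 - 1980\right) - 2112\right) = 2943 \left(-3986 - 2112\right) = 2943 \left(-6098\right) = -17946414$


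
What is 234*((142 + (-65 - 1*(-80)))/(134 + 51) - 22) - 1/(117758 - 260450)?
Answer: -130654788079/26398020 ≈ -4949.4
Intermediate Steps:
234*((142 + (-65 - 1*(-80)))/(134 + 51) - 22) - 1/(117758 - 260450) = 234*((142 + (-65 + 80))/185 - 22) - 1/(-142692) = 234*((142 + 15)*(1/185) - 22) - 1*(-1/142692) = 234*(157*(1/185) - 22) + 1/142692 = 234*(157/185 - 22) + 1/142692 = 234*(-3913/185) + 1/142692 = -915642/185 + 1/142692 = -130654788079/26398020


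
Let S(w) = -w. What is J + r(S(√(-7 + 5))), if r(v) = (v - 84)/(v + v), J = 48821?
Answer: 97643/2 - 21*I*√2 ≈ 48822.0 - 29.698*I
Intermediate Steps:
r(v) = (-84 + v)/(2*v) (r(v) = (-84 + v)/((2*v)) = (-84 + v)*(1/(2*v)) = (-84 + v)/(2*v))
J + r(S(√(-7 + 5))) = 48821 + (-84 - √(-7 + 5))/(2*((-√(-7 + 5)))) = 48821 + (-84 - √(-2))/(2*((-√(-2)))) = 48821 + (-84 - I*√2)/(2*((-I*√2))) = 48821 + (I*√2/2)*(-84 - I*√2)/2 = 48821 + I*√2*(-84 - I*√2)/4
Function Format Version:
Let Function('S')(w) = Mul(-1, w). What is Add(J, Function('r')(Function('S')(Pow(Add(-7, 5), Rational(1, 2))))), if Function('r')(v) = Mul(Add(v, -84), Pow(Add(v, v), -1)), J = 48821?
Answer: Add(Rational(97643, 2), Mul(-21, I, Pow(2, Rational(1, 2)))) ≈ Add(48822., Mul(-29.698, I))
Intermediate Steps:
Function('r')(v) = Mul(Rational(1, 2), Pow(v, -1), Add(-84, v)) (Function('r')(v) = Mul(Add(-84, v), Pow(Mul(2, v), -1)) = Mul(Add(-84, v), Mul(Rational(1, 2), Pow(v, -1))) = Mul(Rational(1, 2), Pow(v, -1), Add(-84, v)))
Add(J, Function('r')(Function('S')(Pow(Add(-7, 5), Rational(1, 2))))) = Add(48821, Mul(Rational(1, 2), Pow(Mul(-1, Pow(Add(-7, 5), Rational(1, 2))), -1), Add(-84, Mul(-1, Pow(Add(-7, 5), Rational(1, 2)))))) = Add(48821, Mul(Rational(1, 2), Pow(Mul(-1, Pow(-2, Rational(1, 2))), -1), Add(-84, Mul(-1, Pow(-2, Rational(1, 2)))))) = Add(48821, Mul(Rational(1, 2), Pow(Mul(-1, Mul(I, Pow(2, Rational(1, 2)))), -1), Add(-84, Mul(-1, Mul(I, Pow(2, Rational(1, 2))))))) = Add(48821, Mul(Rational(1, 2), Pow(Mul(-1, I, Pow(2, Rational(1, 2))), -1), Add(-84, Mul(-1, I, Pow(2, Rational(1, 2)))))) = Add(48821, Mul(Rational(1, 2), Mul(Rational(1, 2), I, Pow(2, Rational(1, 2))), Add(-84, Mul(-1, I, Pow(2, Rational(1, 2)))))) = Add(48821, Mul(Rational(1, 4), I, Pow(2, Rational(1, 2)), Add(-84, Mul(-1, I, Pow(2, Rational(1, 2))))))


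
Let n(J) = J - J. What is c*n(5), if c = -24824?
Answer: 0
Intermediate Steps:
n(J) = 0
c*n(5) = -24824*0 = 0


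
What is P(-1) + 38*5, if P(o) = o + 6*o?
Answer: 183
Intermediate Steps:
P(o) = 7*o
P(-1) + 38*5 = 7*(-1) + 38*5 = -7 + 190 = 183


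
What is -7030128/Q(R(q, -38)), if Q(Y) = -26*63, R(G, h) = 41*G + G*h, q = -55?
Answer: 167384/39 ≈ 4291.9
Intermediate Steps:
Q(Y) = -1638
-7030128/Q(R(q, -38)) = -7030128/(-1638) = -7030128*(-1/1638) = 167384/39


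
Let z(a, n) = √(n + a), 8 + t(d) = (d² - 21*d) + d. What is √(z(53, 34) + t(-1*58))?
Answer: √(4516 + √87) ≈ 67.271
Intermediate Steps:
t(d) = -8 + d² - 20*d (t(d) = -8 + ((d² - 21*d) + d) = -8 + (d² - 20*d) = -8 + d² - 20*d)
z(a, n) = √(a + n)
√(z(53, 34) + t(-1*58)) = √(√(53 + 34) + (-8 + (-1*58)² - (-20)*58)) = √(√87 + (-8 + (-58)² - 20*(-58))) = √(√87 + (-8 + 3364 + 1160)) = √(√87 + 4516) = √(4516 + √87)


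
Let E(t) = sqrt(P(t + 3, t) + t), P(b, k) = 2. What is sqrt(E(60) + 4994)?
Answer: sqrt(4994 + sqrt(62)) ≈ 70.724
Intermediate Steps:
E(t) = sqrt(2 + t)
sqrt(E(60) + 4994) = sqrt(sqrt(2 + 60) + 4994) = sqrt(sqrt(62) + 4994) = sqrt(4994 + sqrt(62))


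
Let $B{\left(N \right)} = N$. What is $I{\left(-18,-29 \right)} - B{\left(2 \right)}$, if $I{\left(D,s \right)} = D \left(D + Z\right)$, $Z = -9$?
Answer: $484$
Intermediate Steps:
$I{\left(D,s \right)} = D \left(-9 + D\right)$ ($I{\left(D,s \right)} = D \left(D - 9\right) = D \left(-9 + D\right)$)
$I{\left(-18,-29 \right)} - B{\left(2 \right)} = - 18 \left(-9 - 18\right) - 2 = \left(-18\right) \left(-27\right) - 2 = 486 - 2 = 484$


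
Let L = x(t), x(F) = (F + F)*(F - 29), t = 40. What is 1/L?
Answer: 1/880 ≈ 0.0011364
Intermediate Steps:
x(F) = 2*F*(-29 + F) (x(F) = (2*F)*(-29 + F) = 2*F*(-29 + F))
L = 880 (L = 2*40*(-29 + 40) = 2*40*11 = 880)
1/L = 1/880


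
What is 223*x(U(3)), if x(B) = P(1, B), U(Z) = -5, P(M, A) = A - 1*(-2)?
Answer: -669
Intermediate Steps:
P(M, A) = 2 + A (P(M, A) = A + 2 = 2 + A)
x(B) = 2 + B
223*x(U(3)) = 223*(2 - 5) = 223*(-3) = -669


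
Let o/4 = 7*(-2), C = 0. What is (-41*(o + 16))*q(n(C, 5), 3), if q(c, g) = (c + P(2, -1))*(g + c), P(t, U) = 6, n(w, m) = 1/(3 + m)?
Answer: 251125/8 ≈ 31391.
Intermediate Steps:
o = -56 (o = 4*(7*(-2)) = 4*(-14) = -56)
q(c, g) = (6 + c)*(c + g) (q(c, g) = (c + 6)*(g + c) = (6 + c)*(c + g))
(-41*(o + 16))*q(n(C, 5), 3) = (-41*(-56 + 16))*((1/(3 + 5))² + 6/(3 + 5) + 6*3 + 3/(3 + 5)) = (-41*(-40))*((1/8)² + 6/8 + 18 + 3/8) = 1640*((⅛)² + 6*(⅛) + 18 + (⅛)*3) = 1640*(1/64 + ¾ + 18 + 3/8) = 1640*(1225/64) = 251125/8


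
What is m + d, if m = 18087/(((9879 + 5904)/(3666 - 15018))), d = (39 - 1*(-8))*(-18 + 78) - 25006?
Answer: -185161754/5261 ≈ -35195.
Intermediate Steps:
d = -22186 (d = (39 + 8)*60 - 25006 = 47*60 - 25006 = 2820 - 25006 = -22186)
m = -68441208/5261 (m = 18087/((15783/(-11352))) = 18087/((15783*(-1/11352))) = 18087/(-5261/3784) = 18087*(-3784/5261) = -68441208/5261 ≈ -13009.)
m + d = -68441208/5261 - 22186 = -185161754/5261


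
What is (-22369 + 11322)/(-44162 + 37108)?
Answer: 11047/7054 ≈ 1.5661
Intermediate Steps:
(-22369 + 11322)/(-44162 + 37108) = -11047/(-7054) = -11047*(-1/7054) = 11047/7054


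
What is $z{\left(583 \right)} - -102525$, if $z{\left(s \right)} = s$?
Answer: $103108$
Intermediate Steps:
$z{\left(583 \right)} - -102525 = 583 - -102525 = 583 + \left(-50202 + 152727\right) = 583 + 102525 = 103108$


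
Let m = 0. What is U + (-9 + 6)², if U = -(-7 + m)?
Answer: 16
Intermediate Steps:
U = 7 (U = -(-7 + 0) = -1*(-7) = 7)
U + (-9 + 6)² = 7 + (-9 + 6)² = 7 + (-3)² = 7 + 9 = 16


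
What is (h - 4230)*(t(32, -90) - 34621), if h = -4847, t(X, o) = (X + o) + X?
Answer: 314490819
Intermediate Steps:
t(X, o) = o + 2*X
(h - 4230)*(t(32, -90) - 34621) = (-4847 - 4230)*((-90 + 2*32) - 34621) = -9077*((-90 + 64) - 34621) = -9077*(-26 - 34621) = -9077*(-34647) = 314490819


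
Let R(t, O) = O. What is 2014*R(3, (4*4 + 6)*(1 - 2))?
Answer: -44308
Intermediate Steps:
2014*R(3, (4*4 + 6)*(1 - 2)) = 2014*((4*4 + 6)*(1 - 2)) = 2014*((16 + 6)*(-1)) = 2014*(22*(-1)) = 2014*(-22) = -44308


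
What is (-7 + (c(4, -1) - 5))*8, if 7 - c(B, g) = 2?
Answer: -56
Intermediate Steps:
c(B, g) = 5 (c(B, g) = 7 - 1*2 = 7 - 2 = 5)
(-7 + (c(4, -1) - 5))*8 = (-7 + (5 - 5))*8 = (-7 + 0)*8 = -7*8 = -56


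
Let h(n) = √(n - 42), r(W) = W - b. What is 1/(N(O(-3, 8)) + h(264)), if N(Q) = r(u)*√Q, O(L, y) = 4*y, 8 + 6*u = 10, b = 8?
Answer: -138*√2/7465 - 9*√222/14930 ≈ -0.035125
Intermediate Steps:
u = ⅓ (u = -4/3 + (⅙)*10 = -4/3 + 5/3 = ⅓ ≈ 0.33333)
r(W) = -8 + W (r(W) = W - 1*8 = W - 8 = -8 + W)
h(n) = √(-42 + n)
N(Q) = -23*√Q/3 (N(Q) = (-8 + ⅓)*√Q = -23*√Q/3)
1/(N(O(-3, 8)) + h(264)) = 1/(-23*4*√2/3 + √(-42 + 264)) = 1/(-92*√2/3 + √222) = 1/(√222 - 92*√2/3)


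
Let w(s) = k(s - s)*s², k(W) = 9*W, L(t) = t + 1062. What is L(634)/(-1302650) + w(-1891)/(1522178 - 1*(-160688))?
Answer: -848/651325 ≈ -0.0013020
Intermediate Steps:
L(t) = 1062 + t
w(s) = 0 (w(s) = (9*(s - s))*s² = (9*0)*s² = 0*s² = 0)
L(634)/(-1302650) + w(-1891)/(1522178 - 1*(-160688)) = (1062 + 634)/(-1302650) + 0/(1522178 - 1*(-160688)) = 1696*(-1/1302650) + 0/(1522178 + 160688) = -848/651325 + 0/1682866 = -848/651325 + 0*(1/1682866) = -848/651325 + 0 = -848/651325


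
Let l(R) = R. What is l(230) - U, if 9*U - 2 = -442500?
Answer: 444568/9 ≈ 49396.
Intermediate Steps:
U = -442498/9 (U = 2/9 + (1/9)*(-442500) = 2/9 - 147500/3 = -442498/9 ≈ -49166.)
l(230) - U = 230 - 1*(-442498/9) = 230 + 442498/9 = 444568/9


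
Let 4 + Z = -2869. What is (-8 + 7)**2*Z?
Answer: -2873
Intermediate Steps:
Z = -2873 (Z = -4 - 2869 = -2873)
(-8 + 7)**2*Z = (-8 + 7)**2*(-2873) = (-1)**2*(-2873) = 1*(-2873) = -2873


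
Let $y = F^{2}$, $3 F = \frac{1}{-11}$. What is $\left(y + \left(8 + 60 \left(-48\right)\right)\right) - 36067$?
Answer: $- \frac{42404570}{1089} \approx -38939.0$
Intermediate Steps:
$F = - \frac{1}{33}$ ($F = \frac{1}{3 \left(-11\right)} = \frac{1}{3} \left(- \frac{1}{11}\right) = - \frac{1}{33} \approx -0.030303$)
$y = \frac{1}{1089}$ ($y = \left(- \frac{1}{33}\right)^{2} = \frac{1}{1089} \approx 0.00091827$)
$\left(y + \left(8 + 60 \left(-48\right)\right)\right) - 36067 = \left(\frac{1}{1089} + \left(8 + 60 \left(-48\right)\right)\right) - 36067 = \left(\frac{1}{1089} + \left(8 - 2880\right)\right) - 36067 = \left(\frac{1}{1089} - 2872\right) - 36067 = - \frac{3127607}{1089} - 36067 = - \frac{42404570}{1089}$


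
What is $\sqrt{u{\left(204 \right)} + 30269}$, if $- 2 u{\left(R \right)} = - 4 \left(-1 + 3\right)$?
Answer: $\sqrt{30273} \approx 173.99$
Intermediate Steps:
$u{\left(R \right)} = 4$ ($u{\left(R \right)} = - \frac{\left(-4\right) \left(-1 + 3\right)}{2} = - \frac{\left(-4\right) 2}{2} = \left(- \frac{1}{2}\right) \left(-8\right) = 4$)
$\sqrt{u{\left(204 \right)} + 30269} = \sqrt{4 + 30269} = \sqrt{30273}$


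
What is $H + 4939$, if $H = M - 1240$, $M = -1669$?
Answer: $2030$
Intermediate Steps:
$H = -2909$ ($H = -1669 - 1240 = -2909$)
$H + 4939 = -2909 + 4939 = 2030$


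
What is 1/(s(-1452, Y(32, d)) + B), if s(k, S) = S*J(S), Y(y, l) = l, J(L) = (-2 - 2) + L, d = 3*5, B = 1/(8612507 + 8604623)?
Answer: 17217130/2840826451 ≈ 0.0060606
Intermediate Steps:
B = 1/17217130 ≈ 5.8082e-8
d = 15
J(L) = -4 + L
s(k, S) = S*(-4 + S)
1/(s(-1452, Y(32, d)) + B) = 1/(15*(-4 + 15) + 1/17217130) = 1/(15*11 + 1/17217130) = 1/(165 + 1/17217130) = 1/(2840826451/17217130) = 17217130/2840826451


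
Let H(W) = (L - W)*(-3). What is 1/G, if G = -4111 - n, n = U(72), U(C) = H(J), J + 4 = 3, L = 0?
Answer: -1/4108 ≈ -0.00024343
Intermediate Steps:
J = -1 (J = -4 + 3 = -1)
H(W) = 3*W (H(W) = (0 - W)*(-3) = -W*(-3) = 3*W)
U(C) = -3 (U(C) = 3*(-1) = -3)
n = -3
G = -4108 (G = -4111 - 1*(-3) = -4111 + 3 = -4108)
1/G = 1/(-4108) = -1/4108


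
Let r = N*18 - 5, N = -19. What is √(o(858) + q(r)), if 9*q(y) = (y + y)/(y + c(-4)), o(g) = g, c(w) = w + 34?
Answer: 2*√194049014/951 ≈ 29.296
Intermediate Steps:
c(w) = 34 + w
r = -347 (r = -19*18 - 5 = -342 - 5 = -347)
q(y) = 2*y/(9*(30 + y)) (q(y) = ((y + y)/(y + (34 - 4)))/9 = ((2*y)/(y + 30))/9 = ((2*y)/(30 + y))/9 = (2*y/(30 + y))/9 = 2*y/(9*(30 + y)))
√(o(858) + q(r)) = √(858 + (2/9)*(-347)/(30 - 347)) = √(858 + (2/9)*(-347)/(-317)) = √(858 + (2/9)*(-347)*(-1/317)) = √(858 + 694/2853) = √(2448568/2853) = 2*√194049014/951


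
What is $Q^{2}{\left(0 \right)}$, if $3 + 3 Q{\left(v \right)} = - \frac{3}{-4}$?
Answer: $\frac{9}{16} \approx 0.5625$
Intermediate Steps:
$Q{\left(v \right)} = - \frac{3}{4}$ ($Q{\left(v \right)} = -1 + \frac{\left(-3\right) \frac{1}{-4}}{3} = -1 + \frac{\left(-3\right) \left(- \frac{1}{4}\right)}{3} = -1 + \frac{1}{3} \cdot \frac{3}{4} = -1 + \frac{1}{4} = - \frac{3}{4}$)
$Q^{2}{\left(0 \right)} = \left(- \frac{3}{4}\right)^{2} = \frac{9}{16}$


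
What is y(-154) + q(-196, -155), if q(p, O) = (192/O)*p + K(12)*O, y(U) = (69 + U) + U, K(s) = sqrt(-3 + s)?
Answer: -71488/155 ≈ -461.21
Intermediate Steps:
y(U) = 69 + 2*U
q(p, O) = 3*O + 192*p/O (q(p, O) = (192/O)*p + sqrt(-3 + 12)*O = 192*p/O + sqrt(9)*O = 192*p/O + 3*O = 3*O + 192*p/O)
y(-154) + q(-196, -155) = (69 + 2*(-154)) + (3*(-155) + 192*(-196)/(-155)) = (69 - 308) + (-465 + 192*(-196)*(-1/155)) = -239 + (-465 + 37632/155) = -239 - 34443/155 = -71488/155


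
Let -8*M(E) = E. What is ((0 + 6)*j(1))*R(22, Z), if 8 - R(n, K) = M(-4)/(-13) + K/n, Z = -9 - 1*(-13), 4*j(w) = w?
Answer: 6741/572 ≈ 11.785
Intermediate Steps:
j(w) = w/4
Z = 4 (Z = -9 + 13 = 4)
M(E) = -E/8
R(n, K) = 209/26 - K/n (R(n, K) = 8 - (-⅛*(-4)/(-13) + K/n) = 8 - ((½)*(-1/13) + K/n) = 8 - (-1/26 + K/n) = 8 + (1/26 - K/n) = 209/26 - K/n)
((0 + 6)*j(1))*R(22, Z) = ((0 + 6)*((¼)*1))*(209/26 - 1*4/22) = (6*(¼))*(209/26 - 1*4*1/22) = 3*(209/26 - 2/11)/2 = (3/2)*(2247/286) = 6741/572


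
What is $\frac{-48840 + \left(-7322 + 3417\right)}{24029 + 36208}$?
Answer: $- \frac{52745}{60237} \approx -0.87562$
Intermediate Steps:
$\frac{-48840 + \left(-7322 + 3417\right)}{24029 + 36208} = \frac{-48840 - 3905}{60237} = \left(-52745\right) \frac{1}{60237} = - \frac{52745}{60237}$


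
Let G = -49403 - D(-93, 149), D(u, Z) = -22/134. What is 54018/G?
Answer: -603201/551665 ≈ -1.0934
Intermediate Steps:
D(u, Z) = -11/67 (D(u, Z) = -22*1/134 = -11/67)
G = -3309990/67 (G = -49403 - 1*(-11/67) = -49403 + 11/67 = -3309990/67 ≈ -49403.)
54018/G = 54018/(-3309990/67) = 54018*(-67/3309990) = -603201/551665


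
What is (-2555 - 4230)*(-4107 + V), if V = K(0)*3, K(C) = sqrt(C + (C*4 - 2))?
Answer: 27865995 - 20355*I*sqrt(2) ≈ 2.7866e+7 - 28786.0*I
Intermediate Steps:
K(C) = sqrt(-2 + 5*C) (K(C) = sqrt(C + (4*C - 2)) = sqrt(C + (-2 + 4*C)) = sqrt(-2 + 5*C))
V = 3*I*sqrt(2) (V = sqrt(-2 + 5*0)*3 = sqrt(-2 + 0)*3 = sqrt(-2)*3 = (I*sqrt(2))*3 = 3*I*sqrt(2) ≈ 4.2426*I)
(-2555 - 4230)*(-4107 + V) = (-2555 - 4230)*(-4107 + 3*I*sqrt(2)) = -6785*(-4107 + 3*I*sqrt(2)) = 27865995 - 20355*I*sqrt(2)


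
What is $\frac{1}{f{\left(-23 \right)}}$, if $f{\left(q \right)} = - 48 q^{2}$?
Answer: $- \frac{1}{25392} \approx -3.9382 \cdot 10^{-5}$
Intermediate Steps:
$\frac{1}{f{\left(-23 \right)}} = \frac{1}{\left(-48\right) \left(-23\right)^{2}} = \frac{1}{\left(-48\right) 529} = \frac{1}{-25392} = - \frac{1}{25392}$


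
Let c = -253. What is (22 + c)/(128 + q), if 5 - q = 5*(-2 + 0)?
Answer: -21/13 ≈ -1.6154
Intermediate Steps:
q = 15 (q = 5 - 5*(-2 + 0) = 5 - 5*(-2) = 5 - 1*(-10) = 5 + 10 = 15)
(22 + c)/(128 + q) = (22 - 253)/(128 + 15) = -231/143 = -231*1/143 = -21/13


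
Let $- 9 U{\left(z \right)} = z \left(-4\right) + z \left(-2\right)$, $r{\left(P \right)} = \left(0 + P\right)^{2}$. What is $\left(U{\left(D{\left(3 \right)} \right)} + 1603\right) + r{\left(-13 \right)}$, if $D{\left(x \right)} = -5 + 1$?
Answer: $\frac{5308}{3} \approx 1769.3$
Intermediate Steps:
$D{\left(x \right)} = -4$
$r{\left(P \right)} = P^{2}$
$U{\left(z \right)} = \frac{2 z}{3}$ ($U{\left(z \right)} = - \frac{z \left(-4\right) + z \left(-2\right)}{9} = - \frac{- 4 z - 2 z}{9} = - \frac{\left(-6\right) z}{9} = \frac{2 z}{3}$)
$\left(U{\left(D{\left(3 \right)} \right)} + 1603\right) + r{\left(-13 \right)} = \left(\frac{2}{3} \left(-4\right) + 1603\right) + \left(-13\right)^{2} = \left(- \frac{8}{3} + 1603\right) + 169 = \frac{4801}{3} + 169 = \frac{5308}{3}$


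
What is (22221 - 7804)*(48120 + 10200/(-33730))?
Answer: 2339990687580/3373 ≈ 6.9374e+8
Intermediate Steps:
(22221 - 7804)*(48120 + 10200/(-33730)) = 14417*(48120 + 10200*(-1/33730)) = 14417*(48120 - 1020/3373) = 14417*(162307740/3373) = 2339990687580/3373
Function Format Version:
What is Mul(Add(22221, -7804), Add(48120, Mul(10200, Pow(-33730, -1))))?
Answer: Rational(2339990687580, 3373) ≈ 6.9374e+8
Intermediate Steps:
Mul(Add(22221, -7804), Add(48120, Mul(10200, Pow(-33730, -1)))) = Mul(14417, Add(48120, Mul(10200, Rational(-1, 33730)))) = Mul(14417, Add(48120, Rational(-1020, 3373))) = Mul(14417, Rational(162307740, 3373)) = Rational(2339990687580, 3373)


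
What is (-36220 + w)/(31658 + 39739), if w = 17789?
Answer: -18431/71397 ≈ -0.25815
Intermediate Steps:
(-36220 + w)/(31658 + 39739) = (-36220 + 17789)/(31658 + 39739) = -18431/71397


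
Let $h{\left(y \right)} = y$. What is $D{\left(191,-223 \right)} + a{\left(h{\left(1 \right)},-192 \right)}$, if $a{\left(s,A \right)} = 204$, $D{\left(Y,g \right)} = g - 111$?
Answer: $-130$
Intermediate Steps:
$D{\left(Y,g \right)} = -111 + g$
$D{\left(191,-223 \right)} + a{\left(h{\left(1 \right)},-192 \right)} = \left(-111 - 223\right) + 204 = -334 + 204 = -130$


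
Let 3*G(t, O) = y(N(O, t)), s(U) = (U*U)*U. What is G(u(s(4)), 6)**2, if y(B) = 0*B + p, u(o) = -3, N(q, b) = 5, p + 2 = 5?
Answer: 1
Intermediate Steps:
p = 3 (p = -2 + 5 = 3)
s(U) = U**3 (s(U) = U**2*U = U**3)
y(B) = 3 (y(B) = 0*B + 3 = 0 + 3 = 3)
G(t, O) = 1 (G(t, O) = (1/3)*3 = 1)
G(u(s(4)), 6)**2 = 1**2 = 1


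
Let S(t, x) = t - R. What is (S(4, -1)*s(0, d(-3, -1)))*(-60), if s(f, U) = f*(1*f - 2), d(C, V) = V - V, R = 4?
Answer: 0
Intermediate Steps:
S(t, x) = -4 + t (S(t, x) = t - 1*4 = t - 4 = -4 + t)
d(C, V) = 0
s(f, U) = f*(-2 + f) (s(f, U) = f*(f - 2) = f*(-2 + f))
(S(4, -1)*s(0, d(-3, -1)))*(-60) = ((-4 + 4)*(0*(-2 + 0)))*(-60) = (0*(0*(-2)))*(-60) = (0*0)*(-60) = 0*(-60) = 0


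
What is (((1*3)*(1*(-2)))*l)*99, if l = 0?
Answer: 0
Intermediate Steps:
(((1*3)*(1*(-2)))*l)*99 = (((1*3)*(1*(-2)))*0)*99 = ((3*(-2))*0)*99 = -6*0*99 = 0*99 = 0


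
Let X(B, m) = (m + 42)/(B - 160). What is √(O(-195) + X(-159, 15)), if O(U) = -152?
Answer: I*√15485855/319 ≈ 12.336*I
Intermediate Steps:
X(B, m) = (42 + m)/(-160 + B)
√(O(-195) + X(-159, 15)) = √(-152 + (42 + 15)/(-160 - 159)) = √(-152 + 57/(-319)) = √(-152 - 1/319*57) = √(-152 - 57/319) = √(-48545/319) = I*√15485855/319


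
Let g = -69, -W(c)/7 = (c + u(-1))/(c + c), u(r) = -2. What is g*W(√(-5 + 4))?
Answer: 483/2 + 483*I ≈ 241.5 + 483.0*I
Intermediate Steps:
W(c) = -7*(-2 + c)/(2*c) (W(c) = -7*(c - 2)/(c + c) = -7*(-2 + c)/(2*c))
g*W(√(-5 + 4)) = -69*(-7/2 + 7/(√(-5 + 4))) = -69*(-7/2 + 7/(√(-1))) = -69*(-7/2 + 7/I) = -69*(-7/2 + 7*(-I)) = -69*(-7/2 - 7*I) = 483/2 + 483*I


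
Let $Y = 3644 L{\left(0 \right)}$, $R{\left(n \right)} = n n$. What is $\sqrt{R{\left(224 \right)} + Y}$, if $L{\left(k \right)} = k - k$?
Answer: $224$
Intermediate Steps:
$L{\left(k \right)} = 0$
$R{\left(n \right)} = n^{2}$
$Y = 0$ ($Y = 3644 \cdot 0 = 0$)
$\sqrt{R{\left(224 \right)} + Y} = \sqrt{224^{2} + 0} = \sqrt{50176 + 0} = \sqrt{50176} = 224$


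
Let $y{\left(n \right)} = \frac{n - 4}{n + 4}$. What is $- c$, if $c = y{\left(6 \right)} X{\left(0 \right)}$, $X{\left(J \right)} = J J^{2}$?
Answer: $0$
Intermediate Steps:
$X{\left(J \right)} = J^{3}$
$y{\left(n \right)} = \frac{-4 + n}{4 + n}$
$c = 0$ ($c = \frac{-4 + 6}{4 + 6} \cdot 0^{3} = \frac{1}{10} \cdot 2 \cdot 0 = \frac{1}{5} \cdot 0 = 0$)
$- c = \left(-1\right) 0 = 0$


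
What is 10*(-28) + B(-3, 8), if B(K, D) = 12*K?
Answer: -316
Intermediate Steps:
10*(-28) + B(-3, 8) = 10*(-28) + 12*(-3) = -280 - 36 = -316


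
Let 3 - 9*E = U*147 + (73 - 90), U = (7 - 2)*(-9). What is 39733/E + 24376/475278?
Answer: 85059860863/1576734765 ≈ 53.947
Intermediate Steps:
U = -45 (U = 5*(-9) = -45)
E = 6635/9 (E = ⅓ - (-45*147 + (73 - 90))/9 = ⅓ - (-6615 - 17)/9 = ⅓ - ⅑*(-6632) = ⅓ + 6632/9 = 6635/9 ≈ 737.22)
39733/E + 24376/475278 = 39733/(6635/9) + 24376/475278 = 39733*(9/6635) + 24376*(1/475278) = 357597/6635 + 12188/237639 = 85059860863/1576734765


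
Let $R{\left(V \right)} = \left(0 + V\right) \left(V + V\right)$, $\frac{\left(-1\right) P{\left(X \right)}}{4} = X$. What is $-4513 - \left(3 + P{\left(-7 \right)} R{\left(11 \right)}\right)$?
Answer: $-11292$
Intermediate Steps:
$P{\left(X \right)} = - 4 X$
$R{\left(V \right)} = 2 V^{2}$ ($R{\left(V \right)} = V 2 V = 2 V^{2}$)
$-4513 - \left(3 + P{\left(-7 \right)} R{\left(11 \right)}\right) = -4513 - \left(3 + \left(-4\right) \left(-7\right) 2 \cdot 11^{2}\right) = -4513 - \left(3 + 28 \cdot 2 \cdot 121\right) = -4513 - \left(3 + 28 \cdot 242\right) = -4513 - \left(3 + 6776\right) = -4513 - 6779 = -11292$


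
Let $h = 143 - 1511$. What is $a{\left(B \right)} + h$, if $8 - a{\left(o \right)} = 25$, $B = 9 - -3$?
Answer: $-1385$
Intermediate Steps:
$B = 12$ ($B = 9 + 3 = 12$)
$h = -1368$ ($h = 143 - 1511 = -1368$)
$a{\left(o \right)} = -17$ ($a{\left(o \right)} = 8 - 25 = -17$)
$a{\left(B \right)} + h = -17 - 1368 = -1385$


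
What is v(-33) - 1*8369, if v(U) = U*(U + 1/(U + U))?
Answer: -14559/2 ≈ -7279.5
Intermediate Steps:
v(U) = U*(U + 1/(2*U))
v(-33) - 1*8369 = (1/2 + (-33)**2) - 1*8369 = (1/2 + 1089) - 8369 = 2179/2 - 8369 = -14559/2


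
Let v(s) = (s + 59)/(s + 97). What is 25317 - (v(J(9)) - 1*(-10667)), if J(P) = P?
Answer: 776416/53 ≈ 14649.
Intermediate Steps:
v(s) = (59 + s)/(97 + s)
25317 - (v(J(9)) - 1*(-10667)) = 25317 - ((59 + 9)/(97 + 9) - 1*(-10667)) = 25317 - (68/106 + 10667) = 25317 - ((1/106)*68 + 10667) = 25317 - (34/53 + 10667) = 25317 - 1*565385/53 = 25317 - 565385/53 = 776416/53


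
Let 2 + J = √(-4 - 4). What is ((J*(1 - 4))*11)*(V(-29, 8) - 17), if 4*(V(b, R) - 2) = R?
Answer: -858 + 858*I*√2 ≈ -858.0 + 1213.4*I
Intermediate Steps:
V(b, R) = 2 + R/4
J = -2 + 2*I*√2 (J = -2 + √(-4 - 4) = -2 + √(-8) = -2 + 2*I*√2 ≈ -2.0 + 2.8284*I)
((J*(1 - 4))*11)*(V(-29, 8) - 17) = (((-2 + 2*I*√2)*(1 - 4))*11)*((2 + (¼)*8) - 17) = (((-2 + 2*I*√2)*(-3))*11)*((2 + 2) - 17) = ((6 - 6*I*√2)*11)*(4 - 17) = (66 - 66*I*√2)*(-13) = -858 + 858*I*√2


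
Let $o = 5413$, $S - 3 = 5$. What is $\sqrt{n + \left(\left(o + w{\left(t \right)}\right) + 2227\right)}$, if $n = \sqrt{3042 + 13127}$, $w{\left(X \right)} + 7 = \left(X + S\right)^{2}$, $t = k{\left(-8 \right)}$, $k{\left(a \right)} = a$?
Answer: $\sqrt{7633 + \sqrt{16169}} \approx 88.092$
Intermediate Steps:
$S = 8$ ($S = 3 + 5 = 8$)
$t = -8$
$w{\left(X \right)} = -7 + \left(8 + X\right)^{2}$ ($w{\left(X \right)} = -7 + \left(X + 8\right)^{2} = -7 + \left(8 + X\right)^{2}$)
$n = \sqrt{16169} \approx 127.16$
$\sqrt{n + \left(\left(o + w{\left(t \right)}\right) + 2227\right)} = \sqrt{\sqrt{16169} + \left(\left(5413 - \left(7 - \left(8 - 8\right)^{2}\right)\right) + 2227\right)} = \sqrt{\sqrt{16169} + \left(\left(5413 - \left(7 - 0^{2}\right)\right) + 2227\right)} = \sqrt{\sqrt{16169} + \left(\left(5413 + \left(-7 + 0\right)\right) + 2227\right)} = \sqrt{\sqrt{16169} + \left(\left(5413 - 7\right) + 2227\right)} = \sqrt{\sqrt{16169} + \left(5406 + 2227\right)} = \sqrt{\sqrt{16169} + 7633} = \sqrt{7633 + \sqrt{16169}}$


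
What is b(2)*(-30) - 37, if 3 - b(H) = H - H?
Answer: -127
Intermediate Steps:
b(H) = 3 (b(H) = 3 - (H - H) = 3 - 1*0 = 3 + 0 = 3)
b(2)*(-30) - 37 = 3*(-30) - 37 = -90 - 37 = -127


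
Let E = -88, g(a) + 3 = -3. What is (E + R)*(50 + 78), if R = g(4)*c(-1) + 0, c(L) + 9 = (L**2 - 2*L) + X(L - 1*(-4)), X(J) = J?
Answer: -8960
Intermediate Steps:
g(a) = -6 (g(a) = -3 - 3 = -6)
c(L) = -5 + L**2 - L (c(L) = -9 + ((L**2 - 2*L) + (L - 1*(-4))) = -9 + ((L**2 - 2*L) + (L + 4)) = -9 + ((L**2 - 2*L) + (4 + L)) = -9 + (4 + L**2 - L) = -5 + L**2 - L)
R = 18 (R = -6*(-5 + (-1)**2 - 1*(-1)) + 0 = -6*(-5 + 1 + 1) + 0 = -6*(-3) + 0 = 18 + 0 = 18)
(E + R)*(50 + 78) = (-88 + 18)*(50 + 78) = -70*128 = -8960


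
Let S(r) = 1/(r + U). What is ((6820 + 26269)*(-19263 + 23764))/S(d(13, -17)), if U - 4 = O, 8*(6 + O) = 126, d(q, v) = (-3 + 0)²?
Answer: 13552956599/4 ≈ 3.3882e+9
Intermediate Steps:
d(q, v) = 9 (d(q, v) = (-3)² = 9)
O = 39/4 (O = -6 + (⅛)*126 = -6 + 63/4 = 39/4 ≈ 9.7500)
U = 55/4 (U = 4 + 39/4 = 55/4 ≈ 13.750)
S(r) = 1/(55/4 + r) (S(r) = 1/(r + 55/4) = 1/(55/4 + r))
((6820 + 26269)*(-19263 + 23764))/S(d(13, -17)) = ((6820 + 26269)*(-19263 + 23764))/((4/(55 + 4*9))) = (33089*4501)/((4/(55 + 36))) = 148933589/((4/91)) = 148933589/((4*(1/91))) = 148933589/(4/91) = 148933589*(91/4) = 13552956599/4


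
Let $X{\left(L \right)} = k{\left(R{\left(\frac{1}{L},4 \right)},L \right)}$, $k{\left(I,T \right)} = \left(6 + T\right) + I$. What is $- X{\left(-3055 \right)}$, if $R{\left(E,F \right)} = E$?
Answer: $\frac{9314696}{3055} \approx 3049.0$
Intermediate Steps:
$k{\left(I,T \right)} = 6 + I + T$
$X{\left(L \right)} = 6 + L + \frac{1}{L}$ ($X{\left(L \right)} = 6 + \frac{1}{L} + L = 6 + L + \frac{1}{L}$)
$- X{\left(-3055 \right)} = - (6 - 3055 + \frac{1}{-3055}) = - (6 - 3055 - \frac{1}{3055}) = \left(-1\right) \left(- \frac{9314696}{3055}\right) = \frac{9314696}{3055}$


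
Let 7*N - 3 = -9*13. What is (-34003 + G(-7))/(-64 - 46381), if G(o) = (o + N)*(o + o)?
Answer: 4811/6635 ≈ 0.72509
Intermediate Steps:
N = -114/7 (N = 3/7 + (-9*13)/7 = 3/7 + (1/7)*(-117) = 3/7 - 117/7 = -114/7 ≈ -16.286)
G(o) = 2*o*(-114/7 + o) (G(o) = (o - 114/7)*(o + o) = (-114/7 + o)*(2*o) = 2*o*(-114/7 + o))
(-34003 + G(-7))/(-64 - 46381) = (-34003 + (2/7)*(-7)*(-114 + 7*(-7)))/(-64 - 46381) = (-34003 + (2/7)*(-7)*(-114 - 49))/(-46445) = (-34003 + (2/7)*(-7)*(-163))*(-1/46445) = (-34003 + 326)*(-1/46445) = -33677*(-1/46445) = 4811/6635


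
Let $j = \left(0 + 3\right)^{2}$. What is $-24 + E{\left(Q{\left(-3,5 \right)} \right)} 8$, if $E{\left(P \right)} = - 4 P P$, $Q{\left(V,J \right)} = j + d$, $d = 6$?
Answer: $-7224$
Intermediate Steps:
$j = 9$ ($j = 3^{2} = 9$)
$Q{\left(V,J \right)} = 15$ ($Q{\left(V,J \right)} = 9 + 6 = 15$)
$E{\left(P \right)} = - 4 P^{2}$
$-24 + E{\left(Q{\left(-3,5 \right)} \right)} 8 = -24 + - 4 \cdot 15^{2} \cdot 8 = -24 + \left(-4\right) 225 \cdot 8 = -24 - 7200 = -7224$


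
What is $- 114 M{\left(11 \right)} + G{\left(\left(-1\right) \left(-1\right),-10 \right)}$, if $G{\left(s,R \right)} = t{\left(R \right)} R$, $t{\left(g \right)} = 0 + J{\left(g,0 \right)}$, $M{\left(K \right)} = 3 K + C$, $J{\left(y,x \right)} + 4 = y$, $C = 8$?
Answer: $-4534$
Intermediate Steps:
$J{\left(y,x \right)} = -4 + y$
$M{\left(K \right)} = 8 + 3 K$ ($M{\left(K \right)} = 3 K + 8 = 8 + 3 K$)
$t{\left(g \right)} = -4 + g$ ($t{\left(g \right)} = 0 + \left(-4 + g\right) = -4 + g$)
$G{\left(s,R \right)} = R \left(-4 + R\right)$ ($G{\left(s,R \right)} = \left(-4 + R\right) R = R \left(-4 + R\right)$)
$- 114 M{\left(11 \right)} + G{\left(\left(-1\right) \left(-1\right),-10 \right)} = - 114 \left(8 + 3 \cdot 11\right) - 10 \left(-4 - 10\right) = - 114 \left(8 + 33\right) - -140 = \left(-114\right) 41 + 140 = -4674 + 140 = -4534$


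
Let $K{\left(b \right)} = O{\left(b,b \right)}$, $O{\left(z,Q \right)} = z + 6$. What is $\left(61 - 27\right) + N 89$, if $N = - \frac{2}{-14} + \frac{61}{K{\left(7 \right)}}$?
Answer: $\frac{42254}{91} \approx 464.33$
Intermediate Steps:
$O{\left(z,Q \right)} = 6 + z$
$K{\left(b \right)} = 6 + b$
$N = \frac{440}{91}$ ($N = - \frac{2}{-14} + \frac{61}{6 + 7} = \left(-2\right) \left(- \frac{1}{14}\right) + \frac{61}{13} = \frac{1}{7} + 61 \cdot \frac{1}{13} = \frac{1}{7} + \frac{61}{13} = \frac{440}{91} \approx 4.8352$)
$\left(61 - 27\right) + N 89 = \left(61 - 27\right) + \frac{440}{91} \cdot 89 = 34 + \frac{39160}{91} = \frac{42254}{91}$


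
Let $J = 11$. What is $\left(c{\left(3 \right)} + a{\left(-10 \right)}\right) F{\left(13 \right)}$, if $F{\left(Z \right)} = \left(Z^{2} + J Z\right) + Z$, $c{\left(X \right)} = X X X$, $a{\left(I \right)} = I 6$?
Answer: $-10725$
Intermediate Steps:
$a{\left(I \right)} = 6 I$
$c{\left(X \right)} = X^{3}$ ($c{\left(X \right)} = X^{2} X = X^{3}$)
$F{\left(Z \right)} = Z^{2} + 12 Z$ ($F{\left(Z \right)} = \left(Z^{2} + 11 Z\right) + Z = Z^{2} + 12 Z$)
$\left(c{\left(3 \right)} + a{\left(-10 \right)}\right) F{\left(13 \right)} = \left(3^{3} + 6 \left(-10\right)\right) 13 \left(12 + 13\right) = \left(27 - 60\right) 13 \cdot 25 = \left(-33\right) 325 = -10725$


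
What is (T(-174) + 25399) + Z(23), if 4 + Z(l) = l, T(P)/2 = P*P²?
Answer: -10510630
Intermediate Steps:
T(P) = 2*P³ (T(P) = 2*(P*P²) = 2*P³)
Z(l) = -4 + l
(T(-174) + 25399) + Z(23) = (2*(-174)³ + 25399) + (-4 + 23) = (2*(-5268024) + 25399) + 19 = (-10536048 + 25399) + 19 = -10510649 + 19 = -10510630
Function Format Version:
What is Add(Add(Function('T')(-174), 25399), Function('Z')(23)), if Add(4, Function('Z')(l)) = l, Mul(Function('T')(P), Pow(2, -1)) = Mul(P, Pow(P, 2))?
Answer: -10510630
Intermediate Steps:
Function('T')(P) = Mul(2, Pow(P, 3)) (Function('T')(P) = Mul(2, Mul(P, Pow(P, 2))) = Mul(2, Pow(P, 3)))
Function('Z')(l) = Add(-4, l)
Add(Add(Function('T')(-174), 25399), Function('Z')(23)) = Add(Add(Mul(2, Pow(-174, 3)), 25399), Add(-4, 23)) = Add(Add(Mul(2, -5268024), 25399), 19) = Add(Add(-10536048, 25399), 19) = Add(-10510649, 19) = -10510630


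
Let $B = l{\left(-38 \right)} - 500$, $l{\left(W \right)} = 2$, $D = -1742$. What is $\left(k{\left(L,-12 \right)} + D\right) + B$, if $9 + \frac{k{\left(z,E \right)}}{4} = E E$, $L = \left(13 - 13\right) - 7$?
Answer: $-1700$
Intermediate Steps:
$L = -7$ ($L = \left(13 - 13\right) - 7 = 0 - 7 = -7$)
$k{\left(z,E \right)} = -36 + 4 E^{2}$ ($k{\left(z,E \right)} = -36 + 4 E E = -36 + 4 E^{2}$)
$B = -498$ ($B = 2 - 500 = -498$)
$\left(k{\left(L,-12 \right)} + D\right) + B = \left(\left(-36 + 4 \left(-12\right)^{2}\right) - 1742\right) - 498 = \left(\left(-36 + 4 \cdot 144\right) - 1742\right) - 498 = \left(\left(-36 + 576\right) - 1742\right) - 498 = \left(540 - 1742\right) - 498 = -1202 - 498 = -1700$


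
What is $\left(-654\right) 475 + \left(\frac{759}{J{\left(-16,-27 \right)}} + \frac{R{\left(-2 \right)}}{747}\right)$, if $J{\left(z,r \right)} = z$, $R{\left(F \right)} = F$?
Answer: $- \frac{3713455805}{11952} \approx -3.107 \cdot 10^{5}$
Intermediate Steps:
$\left(-654\right) 475 + \left(\frac{759}{J{\left(-16,-27 \right)}} + \frac{R{\left(-2 \right)}}{747}\right) = \left(-654\right) 475 + \left(\frac{759}{-16} - \frac{2}{747}\right) = -310650 + \left(759 \left(- \frac{1}{16}\right) - \frac{2}{747}\right) = -310650 - \frac{567005}{11952} = - \frac{3713455805}{11952}$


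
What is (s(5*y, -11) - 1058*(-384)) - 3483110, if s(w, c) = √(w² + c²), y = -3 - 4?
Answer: -3076838 + √1346 ≈ -3.0768e+6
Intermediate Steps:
y = -7
s(w, c) = √(c² + w²)
(s(5*y, -11) - 1058*(-384)) - 3483110 = (√((-11)² + (5*(-7))²) - 1058*(-384)) - 3483110 = (√(121 + (-35)²) + 406272) - 3483110 = (√(121 + 1225) + 406272) - 3483110 = (√1346 + 406272) - 3483110 = (406272 + √1346) - 3483110 = -3076838 + √1346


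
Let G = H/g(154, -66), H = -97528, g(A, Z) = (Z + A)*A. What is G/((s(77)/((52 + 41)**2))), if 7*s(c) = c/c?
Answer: -105439959/242 ≈ -4.3570e+5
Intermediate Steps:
g(A, Z) = A*(A + Z) (g(A, Z) = (A + Z)*A = A*(A + Z))
s(c) = 1/7 (s(c) = (c/c)/7 = (1/7)*1 = 1/7)
G = -12191/1694 (G = -97528*1/(154*(154 - 66)) = -97528/(154*88) = -97528/13552 = -97528*1/13552 = -12191/1694 ≈ -7.1966)
G/((s(77)/((52 + 41)**2))) = -12191*7*(52 + 41)**2/1694 = -12191/(1694*(1/(7*(93**2)))) = -12191/(1694*((1/7)/8649)) = -12191/(1694*((1/7)*(1/8649))) = -12191/(1694*1/60543) = -12191/1694*60543 = -105439959/242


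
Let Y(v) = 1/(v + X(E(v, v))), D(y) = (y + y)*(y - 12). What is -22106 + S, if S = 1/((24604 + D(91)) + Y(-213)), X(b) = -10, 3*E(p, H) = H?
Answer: -192167126187/8692985 ≈ -22106.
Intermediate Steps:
E(p, H) = H/3
D(y) = 2*y*(-12 + y) (D(y) = (2*y)*(-12 + y) = 2*y*(-12 + y))
Y(v) = 1/(-10 + v) (Y(v) = 1/(v - 10) = 1/(-10 + v))
S = 223/8692985 (S = 1/((24604 + 2*91*(-12 + 91)) + 1/(-10 - 213)) = 1/((24604 + 2*91*79) + 1/(-223)) = 1/((24604 + 14378) - 1/223) = 1/(38982 - 1/223) = 1/(8692985/223) = 223/8692985 ≈ 2.5653e-5)
-22106 + S = -22106 + 223/8692985 = -192167126187/8692985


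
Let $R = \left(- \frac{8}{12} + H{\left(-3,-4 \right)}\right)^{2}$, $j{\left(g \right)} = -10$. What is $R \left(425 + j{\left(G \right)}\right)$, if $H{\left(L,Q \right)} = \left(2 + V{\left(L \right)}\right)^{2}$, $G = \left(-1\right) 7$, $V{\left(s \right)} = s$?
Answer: $\frac{415}{9} \approx 46.111$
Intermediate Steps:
$G = -7$
$H{\left(L,Q \right)} = \left(2 + L\right)^{2}$
$R = \frac{1}{9}$ ($R = \left(- \frac{8}{12} + \left(2 - 3\right)^{2}\right)^{2} = \left(\left(-8\right) \frac{1}{12} + \left(-1\right)^{2}\right)^{2} = \left(- \frac{2}{3} + 1\right)^{2} = \left(\frac{1}{3}\right)^{2} = \frac{1}{9} \approx 0.11111$)
$R \left(425 + j{\left(G \right)}\right) = \frac{425 - 10}{9} = \frac{1}{9} \cdot 415 = \frac{415}{9}$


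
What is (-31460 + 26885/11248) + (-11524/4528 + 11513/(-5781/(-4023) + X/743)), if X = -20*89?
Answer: -6956507675289541/160033570384 ≈ -43469.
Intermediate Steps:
X = -1780
(-31460 + 26885/11248) + (-11524/4528 + 11513/(-5781/(-4023) + X/743)) = (-31460 + 26885/11248) + (-11524/4528 + 11513/(-5781/(-4023) - 1780/743)) = (-31460 + 26885*(1/11248)) + (-11524*1/4528 + 11513/(-5781*(-1/4023) - 1780*1/743)) = (-31460 + 1415/592) + (-2881/1132 + 11513/(1927/1341 - 1780/743)) = -18622905/592 + (-2881/1132 + 11513/(-955219/996363)) = -18622905/592 + (-2881/1132 + 11513*(-996363/955219)) = -18622905/592 + (-2881/1132 - 11471127219/955219) = -18622905/592 - 12988067997847/1081307908 = -6956507675289541/160033570384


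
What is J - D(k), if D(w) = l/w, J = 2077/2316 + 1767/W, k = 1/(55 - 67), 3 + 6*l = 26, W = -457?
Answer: 45543769/1058412 ≈ 43.030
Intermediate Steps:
l = 23/6 (l = -½ + (⅙)*26 = -½ + 13/3 = 23/6 ≈ 3.8333)
k = -1/12 (k = 1/(-12) = -1/12 ≈ -0.083333)
J = -3143183/1058412 (J = 2077/2316 + 1767/(-457) = 2077*(1/2316) + 1767*(-1/457) = 2077/2316 - 1767/457 = -3143183/1058412 ≈ -2.9697)
D(w) = 23/(6*w)
J - D(k) = -3143183/1058412 - 23/(6*(-1/12)) = -3143183/1058412 - 23*(-12)/6 = -3143183/1058412 - 1*(-46) = -3143183/1058412 + 46 = 45543769/1058412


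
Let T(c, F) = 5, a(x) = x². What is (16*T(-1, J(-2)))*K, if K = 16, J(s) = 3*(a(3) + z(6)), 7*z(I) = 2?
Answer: 1280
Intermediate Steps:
z(I) = 2/7 (z(I) = (⅐)*2 = 2/7)
J(s) = 195/7 (J(s) = 3*(3² + 2/7) = 3*(9 + 2/7) = 3*(65/7) = 195/7)
(16*T(-1, J(-2)))*K = (16*5)*16 = 80*16 = 1280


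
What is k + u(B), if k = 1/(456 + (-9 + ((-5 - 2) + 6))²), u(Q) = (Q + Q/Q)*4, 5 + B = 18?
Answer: 31137/556 ≈ 56.002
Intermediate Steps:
B = 13 (B = -5 + 18 = 13)
u(Q) = 4 + 4*Q (u(Q) = (Q + 1)*4 = (1 + Q)*4 = 4 + 4*Q)
k = 1/556 (k = 1/(456 + (-9 + (-7 + 6))²) = 1/(456 + (-9 - 1)²) = 1/(456 + (-10)²) = 1/(456 + 100) = 1/556 ≈ 0.0017986)
k + u(B) = 1/556 + (4 + 4*13) = 1/556 + (4 + 52) = 1/556 + 56 = 31137/556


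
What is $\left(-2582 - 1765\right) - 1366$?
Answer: $-5713$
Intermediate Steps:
$\left(-2582 - 1765\right) - 1366 = -4347 - 1366 = -5713$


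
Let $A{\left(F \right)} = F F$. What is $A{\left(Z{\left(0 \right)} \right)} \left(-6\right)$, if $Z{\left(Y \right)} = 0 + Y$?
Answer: $0$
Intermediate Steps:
$Z{\left(Y \right)} = Y$
$A{\left(F \right)} = F^{2}$
$A{\left(Z{\left(0 \right)} \right)} \left(-6\right) = 0^{2} \left(-6\right) = 0 \left(-6\right) = 0$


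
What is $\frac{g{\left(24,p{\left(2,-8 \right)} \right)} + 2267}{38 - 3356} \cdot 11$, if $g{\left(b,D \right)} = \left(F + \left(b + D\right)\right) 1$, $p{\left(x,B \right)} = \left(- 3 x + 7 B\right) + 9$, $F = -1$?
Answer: $- \frac{24607}{3318} \approx -7.4162$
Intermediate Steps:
$p{\left(x,B \right)} = 9 - 3 x + 7 B$
$g{\left(b,D \right)} = -1 + D + b$ ($g{\left(b,D \right)} = \left(-1 + \left(b + D\right)\right) 1 = \left(-1 + \left(D + b\right)\right) 1 = \left(-1 + D + b\right) 1 = -1 + D + b$)
$\frac{g{\left(24,p{\left(2,-8 \right)} \right)} + 2267}{38 - 3356} \cdot 11 = \frac{\left(-1 + \left(9 - 6 + 7 \left(-8\right)\right) + 24\right) + 2267}{38 - 3356} \cdot 11 = \frac{\left(-1 - 53 + 24\right) + 2267}{-3318} \cdot 11 = \left(\left(-1 - 53 + 24\right) + 2267\right) \left(- \frac{1}{3318}\right) 11 = \left(-30 + 2267\right) \left(- \frac{1}{3318}\right) 11 = 2237 \left(- \frac{1}{3318}\right) 11 = \left(- \frac{2237}{3318}\right) 11 = - \frac{24607}{3318}$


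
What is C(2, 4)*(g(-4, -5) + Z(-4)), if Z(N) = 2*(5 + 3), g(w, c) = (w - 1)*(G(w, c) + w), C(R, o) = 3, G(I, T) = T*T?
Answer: -267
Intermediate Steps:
G(I, T) = T²
g(w, c) = (-1 + w)*(w + c²) (g(w, c) = (w - 1)*(c² + w) = (-1 + w)*(w + c²))
Z(N) = 16 (Z(N) = 2*8 = 16)
C(2, 4)*(g(-4, -5) + Z(-4)) = 3*(((-4)² - 1*(-4) - 1*(-5)² - 4*(-5)²) + 16) = 3*((16 + 4 - 1*25 - 4*25) + 16) = 3*((16 + 4 - 25 - 100) + 16) = 3*(-105 + 16) = 3*(-89) = -267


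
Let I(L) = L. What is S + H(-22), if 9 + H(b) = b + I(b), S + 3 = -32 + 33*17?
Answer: 473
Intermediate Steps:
S = 526 (S = -3 + (-32 + 33*17) = -3 + (-32 + 561) = -3 + 529 = 526)
H(b) = -9 + 2*b (H(b) = -9 + (b + b) = -9 + 2*b)
S + H(-22) = 526 + (-9 + 2*(-22)) = 526 + (-9 - 44) = 526 - 53 = 473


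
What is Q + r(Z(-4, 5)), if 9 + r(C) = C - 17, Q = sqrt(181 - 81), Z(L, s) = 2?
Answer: -14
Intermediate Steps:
Q = 10 (Q = sqrt(100) = 10)
r(C) = -26 + C (r(C) = -9 + (C - 17) = -9 + (-17 + C) = -26 + C)
Q + r(Z(-4, 5)) = 10 + (-26 + 2) = 10 - 24 = -14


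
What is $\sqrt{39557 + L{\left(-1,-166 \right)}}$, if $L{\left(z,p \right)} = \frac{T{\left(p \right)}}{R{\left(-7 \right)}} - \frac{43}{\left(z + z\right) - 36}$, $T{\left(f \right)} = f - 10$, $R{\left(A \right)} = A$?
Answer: $\frac{\sqrt{2800754166}}{266} \approx 198.96$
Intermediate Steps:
$T{\left(f \right)} = -10 + f$
$L{\left(z,p \right)} = \frac{10}{7} - \frac{43}{-36 + 2 z} - \frac{p}{7}$ ($L{\left(z,p \right)} = \frac{-10 + p}{-7} - \frac{43}{\left(z + z\right) - 36} = \left(-10 + p\right) \left(- \frac{1}{7}\right) - \frac{43}{2 z - 36} = \left(\frac{10}{7} - \frac{p}{7}\right) - \frac{43}{-36 + 2 z} = \frac{10}{7} - \frac{43}{-36 + 2 z} - \frac{p}{7}$)
$\sqrt{39557 + L{\left(-1,-166 \right)}} = \sqrt{39557 + \frac{-661 + 36 \left(-166\right) - - 2 \left(-10 - 166\right)}{14 \left(-18 - 1\right)}} = \sqrt{39557 + \frac{-661 - 5976 - \left(-2\right) \left(-176\right)}{14 \left(-19\right)}} = \sqrt{39557 + \frac{1}{14} \left(- \frac{1}{19}\right) \left(-661 - 5976 - 352\right)} = \sqrt{39557 + \frac{1}{14} \left(- \frac{1}{19}\right) \left(-6989\right)} = \sqrt{39557 + \frac{6989}{266}} = \sqrt{\frac{10529151}{266}} = \frac{\sqrt{2800754166}}{266}$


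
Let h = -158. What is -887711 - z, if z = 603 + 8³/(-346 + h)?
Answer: -55963718/63 ≈ -8.8831e+5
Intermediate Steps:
z = 37925/63 (z = 603 + 8³/(-346 - 158) = 603 + 512/(-504) = 603 + 512*(-1/504) = 603 - 64/63 = 37925/63 ≈ 601.98)
-887711 - z = -887711 - 1*37925/63 = -887711 - 37925/63 = -55963718/63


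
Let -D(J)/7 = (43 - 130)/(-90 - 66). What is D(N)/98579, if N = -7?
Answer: -203/5126108 ≈ -3.9601e-5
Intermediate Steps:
D(J) = -203/52 (D(J) = -7*(43 - 130)/(-90 - 66) = -(-609)/(-156) = -(-609)*(-1)/156 = -7*29/52 = -203/52)
D(N)/98579 = -203/52/98579 = -203/52*1/98579 = -203/5126108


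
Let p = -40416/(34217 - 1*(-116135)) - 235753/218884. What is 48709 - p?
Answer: 100190018516057/2056852948 ≈ 48710.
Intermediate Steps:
p = -2768271925/2056852948 (p = -40416/(34217 + 116135) - 235753*1/218884 = -40416/150352 - 235753/218884 = -40416*1/150352 - 235753/218884 = -2526/9397 - 235753/218884 = -2768271925/2056852948 ≈ -1.3459)
48709 - p = 48709 - 1*(-2768271925/2056852948) = 48709 + 2768271925/2056852948 = 100190018516057/2056852948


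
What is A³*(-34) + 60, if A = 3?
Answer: -858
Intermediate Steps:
A³*(-34) + 60 = 3³*(-34) + 60 = 27*(-34) + 60 = -918 + 60 = -858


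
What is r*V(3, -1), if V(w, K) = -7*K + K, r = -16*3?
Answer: -288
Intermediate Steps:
r = -48
V(w, K) = -6*K
r*V(3, -1) = -(-288)*(-1) = -48*6 = -288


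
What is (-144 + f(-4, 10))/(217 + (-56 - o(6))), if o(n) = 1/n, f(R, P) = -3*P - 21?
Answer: -234/193 ≈ -1.2124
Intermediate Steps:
f(R, P) = -21 - 3*P
(-144 + f(-4, 10))/(217 + (-56 - o(6))) = (-144 + (-21 - 3*10))/(217 + (-56 - 1/6)) = (-144 + (-21 - 30))/(217 + (-56 - 1*1/6)) = (-144 - 51)/(217 + (-56 - 1/6)) = -195/(217 - 337/6) = -195/965/6 = -195*6/965 = -234/193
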